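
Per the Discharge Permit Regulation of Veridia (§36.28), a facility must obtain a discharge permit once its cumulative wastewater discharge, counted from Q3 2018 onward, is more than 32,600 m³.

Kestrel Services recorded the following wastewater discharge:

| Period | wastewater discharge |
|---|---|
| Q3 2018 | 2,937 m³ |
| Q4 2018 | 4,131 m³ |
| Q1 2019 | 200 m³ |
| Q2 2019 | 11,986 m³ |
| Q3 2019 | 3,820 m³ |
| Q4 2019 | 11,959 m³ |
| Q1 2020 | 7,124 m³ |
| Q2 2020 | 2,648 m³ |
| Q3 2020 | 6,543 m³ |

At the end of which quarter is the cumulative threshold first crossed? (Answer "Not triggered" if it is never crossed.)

Through Q3 2018: 2,937 m³
Through Q4 2018: 7,068 m³
Through Q1 2019: 7,268 m³
Through Q2 2019: 19,254 m³
Through Q3 2019: 23,074 m³
Through Q4 2019: 35,033 m³ ← exceeds threshold

Q4 2019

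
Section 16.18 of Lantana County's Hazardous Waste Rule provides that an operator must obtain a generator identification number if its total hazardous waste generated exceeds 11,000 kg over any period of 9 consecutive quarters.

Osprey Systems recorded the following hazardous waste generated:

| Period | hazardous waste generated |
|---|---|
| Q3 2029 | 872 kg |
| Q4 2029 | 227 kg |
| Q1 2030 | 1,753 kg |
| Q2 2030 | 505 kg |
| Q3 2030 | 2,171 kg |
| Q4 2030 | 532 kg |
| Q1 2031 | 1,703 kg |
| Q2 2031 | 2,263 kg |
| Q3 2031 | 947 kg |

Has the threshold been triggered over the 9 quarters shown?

Total hazardous waste generated: 872 kg + 227 kg + 1,753 kg + 505 kg + 2,171 kg + 532 kg + 1,703 kg + 2,263 kg + 947 kg = 10,973 kg.
10,973 kg ≤ 11,000 kg, so the threshold is not exceeded.

No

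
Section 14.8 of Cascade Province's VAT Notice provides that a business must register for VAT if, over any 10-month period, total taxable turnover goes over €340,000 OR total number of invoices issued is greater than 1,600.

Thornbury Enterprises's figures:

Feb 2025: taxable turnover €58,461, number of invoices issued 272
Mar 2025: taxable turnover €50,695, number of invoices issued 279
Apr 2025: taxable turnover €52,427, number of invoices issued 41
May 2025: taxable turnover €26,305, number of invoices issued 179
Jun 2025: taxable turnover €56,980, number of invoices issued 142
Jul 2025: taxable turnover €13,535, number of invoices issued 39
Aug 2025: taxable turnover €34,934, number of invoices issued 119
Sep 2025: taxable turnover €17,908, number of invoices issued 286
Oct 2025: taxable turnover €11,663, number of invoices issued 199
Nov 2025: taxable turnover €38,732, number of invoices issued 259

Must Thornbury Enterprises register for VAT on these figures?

Yes

Total taxable turnover: €58,461 + €50,695 + €52,427 + €26,305 + €56,980 + €13,535 + €34,934 + €17,908 + €11,663 + €38,732 = €361,640 (> €340,000).
Total number of invoices issued: 272 + 279 + 41 + 179 + 142 + 39 + 119 + 286 + 199 + 259 = 1,815 (> 1,600).
The test is 'or': at least one threshold is exceeded.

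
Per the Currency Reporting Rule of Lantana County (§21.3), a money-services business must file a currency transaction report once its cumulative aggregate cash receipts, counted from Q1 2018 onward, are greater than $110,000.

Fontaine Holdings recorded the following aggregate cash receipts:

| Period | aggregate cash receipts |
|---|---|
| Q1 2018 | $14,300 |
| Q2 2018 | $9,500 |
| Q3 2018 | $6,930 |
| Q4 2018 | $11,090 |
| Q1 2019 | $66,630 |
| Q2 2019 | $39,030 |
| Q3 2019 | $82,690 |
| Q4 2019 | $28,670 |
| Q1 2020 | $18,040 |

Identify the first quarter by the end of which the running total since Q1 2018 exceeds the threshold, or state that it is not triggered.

Through Q1 2018: $14,300
Through Q2 2018: $23,800
Through Q3 2018: $30,730
Through Q4 2018: $41,820
Through Q1 2019: $108,450
Through Q2 2019: $147,480 ← exceeds threshold

Q2 2019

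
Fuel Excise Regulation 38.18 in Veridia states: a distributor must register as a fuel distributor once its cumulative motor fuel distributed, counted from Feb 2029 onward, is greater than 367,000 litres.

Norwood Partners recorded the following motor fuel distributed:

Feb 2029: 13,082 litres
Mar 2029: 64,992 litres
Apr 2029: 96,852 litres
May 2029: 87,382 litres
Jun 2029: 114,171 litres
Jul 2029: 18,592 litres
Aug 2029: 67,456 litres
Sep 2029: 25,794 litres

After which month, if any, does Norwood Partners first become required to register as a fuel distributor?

Through Feb 2029: 13,082 litres
Through Mar 2029: 78,074 litres
Through Apr 2029: 174,926 litres
Through May 2029: 262,308 litres
Through Jun 2029: 376,479 litres ← exceeds threshold

Jun 2029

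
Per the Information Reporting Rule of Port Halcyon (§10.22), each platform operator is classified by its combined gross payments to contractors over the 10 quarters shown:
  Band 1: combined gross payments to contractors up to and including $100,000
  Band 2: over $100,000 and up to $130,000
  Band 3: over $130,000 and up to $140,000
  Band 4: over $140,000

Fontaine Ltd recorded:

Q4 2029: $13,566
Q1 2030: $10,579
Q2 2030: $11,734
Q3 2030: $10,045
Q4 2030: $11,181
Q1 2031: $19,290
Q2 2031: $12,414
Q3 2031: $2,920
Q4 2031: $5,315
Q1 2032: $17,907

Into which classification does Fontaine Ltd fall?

Band 2

Combined gross payments to contractors: $13,566 + $10,579 + $11,734 + $10,045 + $11,181 + $19,290 + $12,414 + $2,920 + $5,315 + $17,907 = $114,951.
$100,000 < $114,951 ≤ $130,000, so Band 2 applies.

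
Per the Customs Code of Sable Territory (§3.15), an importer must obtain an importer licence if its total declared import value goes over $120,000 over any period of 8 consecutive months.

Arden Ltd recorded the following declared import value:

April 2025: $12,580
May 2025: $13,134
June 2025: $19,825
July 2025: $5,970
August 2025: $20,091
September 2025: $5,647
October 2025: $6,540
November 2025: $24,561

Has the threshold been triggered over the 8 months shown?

No

Total declared import value: $12,580 + $13,134 + $19,825 + $5,970 + $20,091 + $5,647 + $6,540 + $24,561 = $108,348.
$108,348 ≤ $120,000, so the threshold is not exceeded.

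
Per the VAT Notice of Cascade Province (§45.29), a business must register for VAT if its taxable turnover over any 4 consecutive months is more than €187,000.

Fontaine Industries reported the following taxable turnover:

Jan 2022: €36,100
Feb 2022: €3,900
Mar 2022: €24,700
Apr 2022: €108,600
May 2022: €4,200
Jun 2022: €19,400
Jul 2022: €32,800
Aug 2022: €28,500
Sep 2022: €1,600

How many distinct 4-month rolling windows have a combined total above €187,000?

0

Jan 2022–Apr 2022: €36,100 + €3,900 + €24,700 + €108,600 = €173,300 (under)
Feb 2022–May 2022: €3,900 + €24,700 + €108,600 + €4,200 = €141,400 (under)
Mar 2022–Jun 2022: €24,700 + €108,600 + €4,200 + €19,400 = €156,900 (under)
Apr 2022–Jul 2022: €108,600 + €4,200 + €19,400 + €32,800 = €165,000 (under)
May 2022–Aug 2022: €4,200 + €19,400 + €32,800 + €28,500 = €84,900 (under)
Jun 2022–Sep 2022: €19,400 + €32,800 + €28,500 + €1,600 = €82,300 (under)
0 windows exceed the threshold.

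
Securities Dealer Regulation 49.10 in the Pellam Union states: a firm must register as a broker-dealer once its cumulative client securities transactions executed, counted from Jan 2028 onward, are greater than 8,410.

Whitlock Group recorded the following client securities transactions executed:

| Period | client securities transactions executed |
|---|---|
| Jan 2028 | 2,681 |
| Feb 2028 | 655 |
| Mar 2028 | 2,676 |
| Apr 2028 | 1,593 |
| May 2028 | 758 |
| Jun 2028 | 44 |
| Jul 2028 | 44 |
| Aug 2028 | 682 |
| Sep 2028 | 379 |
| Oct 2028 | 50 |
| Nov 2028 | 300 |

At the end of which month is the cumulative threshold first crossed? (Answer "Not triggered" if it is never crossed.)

Jul 2028

Through Jan 2028: 2,681
Through Feb 2028: 3,336
Through Mar 2028: 6,012
Through Apr 2028: 7,605
Through May 2028: 8,363
Through Jun 2028: 8,407
Through Jul 2028: 8,451 ← exceeds threshold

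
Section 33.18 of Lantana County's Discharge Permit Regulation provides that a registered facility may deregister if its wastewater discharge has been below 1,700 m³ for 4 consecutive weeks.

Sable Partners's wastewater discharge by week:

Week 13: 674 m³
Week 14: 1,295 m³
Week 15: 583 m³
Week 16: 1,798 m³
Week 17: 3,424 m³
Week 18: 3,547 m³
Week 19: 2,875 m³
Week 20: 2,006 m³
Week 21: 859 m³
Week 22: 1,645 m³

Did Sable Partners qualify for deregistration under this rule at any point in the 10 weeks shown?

Weeks below 1,700 m³: Week 13, Week 14, Week 15, Week 21, Week 22.
Longest run of consecutive weeks below the threshold: 3.
3 < 4, so Sable Partners never became eligible.

No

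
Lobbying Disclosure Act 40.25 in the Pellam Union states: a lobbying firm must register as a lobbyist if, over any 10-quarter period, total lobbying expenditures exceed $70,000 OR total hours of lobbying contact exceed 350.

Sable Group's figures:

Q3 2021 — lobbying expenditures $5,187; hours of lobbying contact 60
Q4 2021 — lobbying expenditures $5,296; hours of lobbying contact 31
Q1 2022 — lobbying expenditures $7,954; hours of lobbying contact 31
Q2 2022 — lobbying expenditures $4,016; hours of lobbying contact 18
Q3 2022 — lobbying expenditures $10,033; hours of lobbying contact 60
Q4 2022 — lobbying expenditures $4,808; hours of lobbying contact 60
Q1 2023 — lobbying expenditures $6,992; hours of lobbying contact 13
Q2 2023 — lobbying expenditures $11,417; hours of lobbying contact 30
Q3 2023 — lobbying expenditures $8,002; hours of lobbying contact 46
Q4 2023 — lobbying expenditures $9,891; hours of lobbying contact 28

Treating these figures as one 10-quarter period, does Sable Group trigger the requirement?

Total lobbying expenditures: $5,187 + $5,296 + $7,954 + $4,016 + $10,033 + $4,808 + $6,992 + $11,417 + $8,002 + $9,891 = $73,596 (> $70,000).
Total hours of lobbying contact: 60 + 31 + 31 + 18 + 60 + 60 + 13 + 30 + 46 + 28 = 377 (> 350).
The test is 'or': at least one threshold is exceeded.

Yes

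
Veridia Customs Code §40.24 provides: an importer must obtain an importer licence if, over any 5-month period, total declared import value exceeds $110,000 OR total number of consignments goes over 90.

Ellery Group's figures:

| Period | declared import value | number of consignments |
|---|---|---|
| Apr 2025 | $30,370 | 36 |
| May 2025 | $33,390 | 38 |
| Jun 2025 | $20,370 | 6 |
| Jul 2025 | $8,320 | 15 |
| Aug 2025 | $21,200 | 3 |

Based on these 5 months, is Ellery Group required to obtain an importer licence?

Total declared import value: $30,370 + $33,390 + $20,370 + $8,320 + $21,200 = $113,650 (> $110,000).
Total number of consignments: 36 + 38 + 6 + 15 + 3 = 98 (> 90).
The test is 'or': at least one threshold is exceeded.

Yes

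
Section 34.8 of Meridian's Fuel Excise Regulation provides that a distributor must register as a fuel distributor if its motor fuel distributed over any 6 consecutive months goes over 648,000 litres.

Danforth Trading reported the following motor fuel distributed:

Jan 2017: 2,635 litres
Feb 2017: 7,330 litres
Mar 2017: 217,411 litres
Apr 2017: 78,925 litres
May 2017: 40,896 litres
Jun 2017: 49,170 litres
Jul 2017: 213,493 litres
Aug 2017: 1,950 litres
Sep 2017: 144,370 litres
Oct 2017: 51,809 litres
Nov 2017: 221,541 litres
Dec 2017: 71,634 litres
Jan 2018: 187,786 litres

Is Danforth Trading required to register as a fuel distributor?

Jan 2017–Jun 2017: 2,635 litres + 7,330 litres + 217,411 litres + 78,925 litres + 40,896 litres + 49,170 litres = 396,367 litres (under)
Feb 2017–Jul 2017: 7,330 litres + 217,411 litres + 78,925 litres + 40,896 litres + 49,170 litres + 213,493 litres = 607,225 litres (under)
Mar 2017–Aug 2017: 217,411 litres + 78,925 litres + 40,896 litres + 49,170 litres + 213,493 litres + 1,950 litres = 601,845 litres (under)
Apr 2017–Sep 2017: 78,925 litres + 40,896 litres + 49,170 litres + 213,493 litres + 1,950 litres + 144,370 litres = 528,804 litres (under)
May 2017–Oct 2017: 40,896 litres + 49,170 litres + 213,493 litres + 1,950 litres + 144,370 litres + 51,809 litres = 501,688 litres (under)
Jun 2017–Nov 2017: 49,170 litres + 213,493 litres + 1,950 litres + 144,370 litres + 51,809 litres + 221,541 litres = 682,333 litres (over)
Jul 2017–Dec 2017: 213,493 litres + 1,950 litres + 144,370 litres + 51,809 litres + 221,541 litres + 71,634 litres = 704,797 litres (over)
Aug 2017–Jan 2018: 1,950 litres + 144,370 litres + 51,809 litres + 221,541 litres + 71,634 litres + 187,786 litres = 679,090 litres (over)
At least one window exceeds 648,000 litres.

Yes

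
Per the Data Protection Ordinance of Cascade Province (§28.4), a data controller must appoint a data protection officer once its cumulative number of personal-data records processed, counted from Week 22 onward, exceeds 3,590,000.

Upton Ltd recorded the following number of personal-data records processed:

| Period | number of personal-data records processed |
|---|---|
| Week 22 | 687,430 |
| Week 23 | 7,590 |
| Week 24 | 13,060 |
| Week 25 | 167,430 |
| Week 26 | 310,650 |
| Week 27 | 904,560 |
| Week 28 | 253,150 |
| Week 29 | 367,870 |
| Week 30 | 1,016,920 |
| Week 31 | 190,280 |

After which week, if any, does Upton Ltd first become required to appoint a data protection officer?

Week 30

Through Week 22: 687,430
Through Week 23: 695,020
Through Week 24: 708,080
Through Week 25: 875,510
Through Week 26: 1,186,160
Through Week 27: 2,090,720
Through Week 28: 2,343,870
Through Week 29: 2,711,740
Through Week 30: 3,728,660 ← exceeds threshold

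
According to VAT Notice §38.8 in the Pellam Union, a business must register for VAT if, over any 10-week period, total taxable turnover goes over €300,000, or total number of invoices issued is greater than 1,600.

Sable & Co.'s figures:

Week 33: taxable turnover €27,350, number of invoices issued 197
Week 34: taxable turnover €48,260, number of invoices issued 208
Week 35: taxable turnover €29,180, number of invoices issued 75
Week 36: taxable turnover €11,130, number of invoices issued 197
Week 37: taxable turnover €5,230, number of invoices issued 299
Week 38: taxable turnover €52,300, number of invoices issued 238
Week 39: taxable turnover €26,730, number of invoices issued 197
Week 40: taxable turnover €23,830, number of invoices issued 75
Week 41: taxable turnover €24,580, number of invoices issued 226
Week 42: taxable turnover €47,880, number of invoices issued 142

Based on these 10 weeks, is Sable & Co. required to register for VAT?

Yes

Total taxable turnover: €27,350 + €48,260 + €29,180 + €11,130 + €5,230 + €52,300 + €26,730 + €23,830 + €24,580 + €47,880 = €296,470 (≤ €300,000).
Total number of invoices issued: 197 + 208 + 75 + 197 + 299 + 238 + 197 + 75 + 226 + 142 = 1,854 (> 1,600).
The test is 'or': at least one threshold is exceeded.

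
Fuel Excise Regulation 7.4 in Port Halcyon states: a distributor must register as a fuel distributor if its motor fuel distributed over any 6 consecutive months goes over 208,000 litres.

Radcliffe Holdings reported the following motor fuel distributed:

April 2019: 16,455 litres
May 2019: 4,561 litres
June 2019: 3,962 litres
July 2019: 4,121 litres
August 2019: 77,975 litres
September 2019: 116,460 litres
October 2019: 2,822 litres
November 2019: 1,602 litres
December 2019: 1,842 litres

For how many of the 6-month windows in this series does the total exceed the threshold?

2

April 2019–September 2019: 16,455 litres + 4,561 litres + 3,962 litres + 4,121 litres + 77,975 litres + 116,460 litres = 223,534 litres (over)
May 2019–October 2019: 4,561 litres + 3,962 litres + 4,121 litres + 77,975 litres + 116,460 litres + 2,822 litres = 209,901 litres (over)
June 2019–November 2019: 3,962 litres + 4,121 litres + 77,975 litres + 116,460 litres + 2,822 litres + 1,602 litres = 206,942 litres (under)
July 2019–December 2019: 4,121 litres + 77,975 litres + 116,460 litres + 2,822 litres + 1,602 litres + 1,842 litres = 204,822 litres (under)
2 windows exceed the threshold.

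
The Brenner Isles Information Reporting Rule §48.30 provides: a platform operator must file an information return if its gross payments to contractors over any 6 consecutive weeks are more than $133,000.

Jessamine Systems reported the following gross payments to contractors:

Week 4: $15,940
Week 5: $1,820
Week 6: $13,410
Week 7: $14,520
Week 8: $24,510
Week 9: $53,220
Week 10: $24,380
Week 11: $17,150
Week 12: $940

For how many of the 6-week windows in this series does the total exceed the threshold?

2

Week 4–Week 9: $15,940 + $1,820 + $13,410 + $14,520 + $24,510 + $53,220 = $123,420 (under)
Week 5–Week 10: $1,820 + $13,410 + $14,520 + $24,510 + $53,220 + $24,380 = $131,860 (under)
Week 6–Week 11: $13,410 + $14,520 + $24,510 + $53,220 + $24,380 + $17,150 = $147,190 (over)
Week 7–Week 12: $14,520 + $24,510 + $53,220 + $24,380 + $17,150 + $940 = $134,720 (over)
2 windows exceed the threshold.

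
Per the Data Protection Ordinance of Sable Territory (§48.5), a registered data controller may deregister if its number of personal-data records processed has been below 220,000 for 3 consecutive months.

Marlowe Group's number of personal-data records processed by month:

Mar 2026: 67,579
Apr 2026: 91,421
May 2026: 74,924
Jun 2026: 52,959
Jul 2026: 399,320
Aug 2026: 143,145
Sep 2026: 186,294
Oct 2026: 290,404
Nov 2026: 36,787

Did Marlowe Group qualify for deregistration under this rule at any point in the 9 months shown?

Months below 220,000: Mar 2026, Apr 2026, May 2026, Jun 2026, Aug 2026, Sep 2026, Nov 2026.
Longest run of consecutive months below the threshold: 4.
4 ≥ 3, so Marlowe Group became eligible.

Yes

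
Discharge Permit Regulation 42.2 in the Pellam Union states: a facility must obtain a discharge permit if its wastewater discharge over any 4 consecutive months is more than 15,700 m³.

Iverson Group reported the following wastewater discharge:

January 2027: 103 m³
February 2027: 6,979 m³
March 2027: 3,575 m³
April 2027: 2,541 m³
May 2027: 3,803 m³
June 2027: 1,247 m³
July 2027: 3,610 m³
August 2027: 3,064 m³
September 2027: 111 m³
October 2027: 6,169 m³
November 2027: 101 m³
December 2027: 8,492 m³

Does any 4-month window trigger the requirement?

January 2027–April 2027: 103 m³ + 6,979 m³ + 3,575 m³ + 2,541 m³ = 13,198 m³ (under)
February 2027–May 2027: 6,979 m³ + 3,575 m³ + 2,541 m³ + 3,803 m³ = 16,898 m³ (over)
March 2027–June 2027: 3,575 m³ + 2,541 m³ + 3,803 m³ + 1,247 m³ = 11,166 m³ (under)
April 2027–July 2027: 2,541 m³ + 3,803 m³ + 1,247 m³ + 3,610 m³ = 11,201 m³ (under)
May 2027–August 2027: 3,803 m³ + 1,247 m³ + 3,610 m³ + 3,064 m³ = 11,724 m³ (under)
June 2027–September 2027: 1,247 m³ + 3,610 m³ + 3,064 m³ + 111 m³ = 8,032 m³ (under)
July 2027–October 2027: 3,610 m³ + 3,064 m³ + 111 m³ + 6,169 m³ = 12,954 m³ (under)
August 2027–November 2027: 3,064 m³ + 111 m³ + 6,169 m³ + 101 m³ = 9,445 m³ (under)
September 2027–December 2027: 111 m³ + 6,169 m³ + 101 m³ + 8,492 m³ = 14,873 m³ (under)
At least one window exceeds 15,700 m³.

Yes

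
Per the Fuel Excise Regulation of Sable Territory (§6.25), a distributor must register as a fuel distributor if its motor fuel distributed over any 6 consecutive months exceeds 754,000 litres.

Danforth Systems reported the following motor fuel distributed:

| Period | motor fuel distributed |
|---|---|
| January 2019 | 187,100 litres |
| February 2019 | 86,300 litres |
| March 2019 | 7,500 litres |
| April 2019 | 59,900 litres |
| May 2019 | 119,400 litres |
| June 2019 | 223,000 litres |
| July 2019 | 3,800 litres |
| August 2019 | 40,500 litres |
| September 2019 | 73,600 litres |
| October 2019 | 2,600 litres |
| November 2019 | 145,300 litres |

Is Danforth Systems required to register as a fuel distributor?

No

January 2019–June 2019: 187,100 litres + 86,300 litres + 7,500 litres + 59,900 litres + 119,400 litres + 223,000 litres = 683,200 litres (under)
February 2019–July 2019: 86,300 litres + 7,500 litres + 59,900 litres + 119,400 litres + 223,000 litres + 3,800 litres = 499,900 litres (under)
March 2019–August 2019: 7,500 litres + 59,900 litres + 119,400 litres + 223,000 litres + 3,800 litres + 40,500 litres = 454,100 litres (under)
April 2019–September 2019: 59,900 litres + 119,400 litres + 223,000 litres + 3,800 litres + 40,500 litres + 73,600 litres = 520,200 litres (under)
May 2019–October 2019: 119,400 litres + 223,000 litres + 3,800 litres + 40,500 litres + 73,600 litres + 2,600 litres = 462,900 litres (under)
June 2019–November 2019: 223,000 litres + 3,800 litres + 40,500 litres + 73,600 litres + 2,600 litres + 145,300 litres = 488,800 litres (under)
No window exceeds 754,000 litres.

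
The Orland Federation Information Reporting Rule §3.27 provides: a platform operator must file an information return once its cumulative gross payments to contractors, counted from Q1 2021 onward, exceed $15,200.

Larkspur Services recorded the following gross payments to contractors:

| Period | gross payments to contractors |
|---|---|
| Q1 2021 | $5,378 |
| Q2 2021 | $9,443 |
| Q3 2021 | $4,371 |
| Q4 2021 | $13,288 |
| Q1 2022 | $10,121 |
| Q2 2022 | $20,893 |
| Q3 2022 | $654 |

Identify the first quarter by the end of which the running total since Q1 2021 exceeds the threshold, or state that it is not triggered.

Q3 2021

Through Q1 2021: $5,378
Through Q2 2021: $14,821
Through Q3 2021: $19,192 ← exceeds threshold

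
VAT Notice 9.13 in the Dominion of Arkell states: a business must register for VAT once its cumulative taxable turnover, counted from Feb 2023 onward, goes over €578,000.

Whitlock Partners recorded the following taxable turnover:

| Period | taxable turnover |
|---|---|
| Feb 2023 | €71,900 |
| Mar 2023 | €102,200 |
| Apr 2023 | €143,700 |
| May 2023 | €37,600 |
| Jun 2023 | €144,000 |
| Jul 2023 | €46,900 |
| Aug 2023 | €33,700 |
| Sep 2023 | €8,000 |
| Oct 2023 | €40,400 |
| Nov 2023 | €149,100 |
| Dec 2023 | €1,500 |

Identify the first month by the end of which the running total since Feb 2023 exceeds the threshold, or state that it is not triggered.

Through Feb 2023: €71,900
Through Mar 2023: €174,100
Through Apr 2023: €317,800
Through May 2023: €355,400
Through Jun 2023: €499,400
Through Jul 2023: €546,300
Through Aug 2023: €580,000 ← exceeds threshold

Aug 2023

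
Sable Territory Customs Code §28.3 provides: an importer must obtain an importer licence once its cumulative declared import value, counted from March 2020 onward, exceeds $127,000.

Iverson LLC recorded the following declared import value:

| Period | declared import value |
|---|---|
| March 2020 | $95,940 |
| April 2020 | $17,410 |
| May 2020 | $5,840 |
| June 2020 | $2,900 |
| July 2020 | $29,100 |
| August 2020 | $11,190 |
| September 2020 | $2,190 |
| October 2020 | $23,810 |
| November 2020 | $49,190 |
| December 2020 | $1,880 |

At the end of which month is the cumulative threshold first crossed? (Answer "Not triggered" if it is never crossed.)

July 2020

Through March 2020: $95,940
Through April 2020: $113,350
Through May 2020: $119,190
Through June 2020: $122,090
Through July 2020: $151,190 ← exceeds threshold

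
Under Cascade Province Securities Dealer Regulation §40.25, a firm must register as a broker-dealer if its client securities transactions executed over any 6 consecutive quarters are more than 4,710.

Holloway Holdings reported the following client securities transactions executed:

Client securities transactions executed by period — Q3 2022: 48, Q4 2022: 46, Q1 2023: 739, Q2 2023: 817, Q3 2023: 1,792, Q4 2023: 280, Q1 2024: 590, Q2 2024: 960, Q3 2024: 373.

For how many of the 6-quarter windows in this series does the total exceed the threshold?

Q3 2022–Q4 2023: 48 + 46 + 739 + 817 + 1,792 + 280 = 3,722 (under)
Q4 2022–Q1 2024: 46 + 739 + 817 + 1,792 + 280 + 590 = 4,264 (under)
Q1 2023–Q2 2024: 739 + 817 + 1,792 + 280 + 590 + 960 = 5,178 (over)
Q2 2023–Q3 2024: 817 + 1,792 + 280 + 590 + 960 + 373 = 4,812 (over)
2 windows exceed the threshold.

2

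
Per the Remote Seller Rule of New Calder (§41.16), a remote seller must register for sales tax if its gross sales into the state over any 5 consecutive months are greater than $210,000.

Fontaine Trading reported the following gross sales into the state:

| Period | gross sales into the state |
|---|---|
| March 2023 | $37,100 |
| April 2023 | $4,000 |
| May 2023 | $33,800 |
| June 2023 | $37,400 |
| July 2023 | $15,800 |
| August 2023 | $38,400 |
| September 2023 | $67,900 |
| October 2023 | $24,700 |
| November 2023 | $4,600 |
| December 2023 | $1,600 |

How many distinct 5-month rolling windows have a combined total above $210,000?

0

March 2023–July 2023: $37,100 + $4,000 + $33,800 + $37,400 + $15,800 = $128,100 (under)
April 2023–August 2023: $4,000 + $33,800 + $37,400 + $15,800 + $38,400 = $129,400 (under)
May 2023–September 2023: $33,800 + $37,400 + $15,800 + $38,400 + $67,900 = $193,300 (under)
June 2023–October 2023: $37,400 + $15,800 + $38,400 + $67,900 + $24,700 = $184,200 (under)
July 2023–November 2023: $15,800 + $38,400 + $67,900 + $24,700 + $4,600 = $151,400 (under)
August 2023–December 2023: $38,400 + $67,900 + $24,700 + $4,600 + $1,600 = $137,200 (under)
0 windows exceed the threshold.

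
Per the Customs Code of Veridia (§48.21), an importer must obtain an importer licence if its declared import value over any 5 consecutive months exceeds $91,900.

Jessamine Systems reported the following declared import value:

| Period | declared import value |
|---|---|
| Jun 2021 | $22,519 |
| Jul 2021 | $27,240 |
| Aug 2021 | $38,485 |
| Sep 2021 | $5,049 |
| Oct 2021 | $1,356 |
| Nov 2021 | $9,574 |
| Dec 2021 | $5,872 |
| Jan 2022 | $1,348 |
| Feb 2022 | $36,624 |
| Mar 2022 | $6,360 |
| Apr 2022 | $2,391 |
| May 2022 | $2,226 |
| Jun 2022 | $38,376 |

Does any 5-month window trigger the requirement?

Yes

Jun 2021–Oct 2021: $22,519 + $27,240 + $38,485 + $5,049 + $1,356 = $94,649 (over)
Jul 2021–Nov 2021: $27,240 + $38,485 + $5,049 + $1,356 + $9,574 = $81,704 (under)
Aug 2021–Dec 2021: $38,485 + $5,049 + $1,356 + $9,574 + $5,872 = $60,336 (under)
Sep 2021–Jan 2022: $5,049 + $1,356 + $9,574 + $5,872 + $1,348 = $23,199 (under)
Oct 2021–Feb 2022: $1,356 + $9,574 + $5,872 + $1,348 + $36,624 = $54,774 (under)
Nov 2021–Mar 2022: $9,574 + $5,872 + $1,348 + $36,624 + $6,360 = $59,778 (under)
Dec 2021–Apr 2022: $5,872 + $1,348 + $36,624 + $6,360 + $2,391 = $52,595 (under)
Jan 2022–May 2022: $1,348 + $36,624 + $6,360 + $2,391 + $2,226 = $48,949 (under)
Feb 2022–Jun 2022: $36,624 + $6,360 + $2,391 + $2,226 + $38,376 = $85,977 (under)
At least one window exceeds $91,900.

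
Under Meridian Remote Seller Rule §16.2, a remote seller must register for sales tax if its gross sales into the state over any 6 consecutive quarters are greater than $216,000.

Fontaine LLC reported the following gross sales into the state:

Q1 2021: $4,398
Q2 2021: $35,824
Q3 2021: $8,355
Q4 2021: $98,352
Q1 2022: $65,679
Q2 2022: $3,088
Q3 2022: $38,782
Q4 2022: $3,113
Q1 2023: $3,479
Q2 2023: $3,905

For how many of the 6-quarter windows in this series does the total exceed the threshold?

Q1 2021–Q2 2022: $4,398 + $35,824 + $8,355 + $98,352 + $65,679 + $3,088 = $215,696 (under)
Q2 2021–Q3 2022: $35,824 + $8,355 + $98,352 + $65,679 + $3,088 + $38,782 = $250,080 (over)
Q3 2021–Q4 2022: $8,355 + $98,352 + $65,679 + $3,088 + $38,782 + $3,113 = $217,369 (over)
Q4 2021–Q1 2023: $98,352 + $65,679 + $3,088 + $38,782 + $3,113 + $3,479 = $212,493 (under)
Q1 2022–Q2 2023: $65,679 + $3,088 + $38,782 + $3,113 + $3,479 + $3,905 = $118,046 (under)
2 windows exceed the threshold.

2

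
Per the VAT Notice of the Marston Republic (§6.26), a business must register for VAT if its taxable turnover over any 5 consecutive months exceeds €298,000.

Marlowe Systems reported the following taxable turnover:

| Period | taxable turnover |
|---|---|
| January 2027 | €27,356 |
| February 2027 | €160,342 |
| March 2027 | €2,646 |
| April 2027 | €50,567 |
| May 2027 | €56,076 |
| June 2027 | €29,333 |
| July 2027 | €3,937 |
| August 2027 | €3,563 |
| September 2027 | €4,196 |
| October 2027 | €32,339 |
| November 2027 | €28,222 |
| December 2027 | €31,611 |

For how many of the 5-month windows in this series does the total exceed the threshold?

1

January 2027–May 2027: €27,356 + €160,342 + €2,646 + €50,567 + €56,076 = €296,987 (under)
February 2027–June 2027: €160,342 + €2,646 + €50,567 + €56,076 + €29,333 = €298,964 (over)
March 2027–July 2027: €2,646 + €50,567 + €56,076 + €29,333 + €3,937 = €142,559 (under)
April 2027–August 2027: €50,567 + €56,076 + €29,333 + €3,937 + €3,563 = €143,476 (under)
May 2027–September 2027: €56,076 + €29,333 + €3,937 + €3,563 + €4,196 = €97,105 (under)
June 2027–October 2027: €29,333 + €3,937 + €3,563 + €4,196 + €32,339 = €73,368 (under)
July 2027–November 2027: €3,937 + €3,563 + €4,196 + €32,339 + €28,222 = €72,257 (under)
August 2027–December 2027: €3,563 + €4,196 + €32,339 + €28,222 + €31,611 = €99,931 (under)
1 window exceeds the threshold.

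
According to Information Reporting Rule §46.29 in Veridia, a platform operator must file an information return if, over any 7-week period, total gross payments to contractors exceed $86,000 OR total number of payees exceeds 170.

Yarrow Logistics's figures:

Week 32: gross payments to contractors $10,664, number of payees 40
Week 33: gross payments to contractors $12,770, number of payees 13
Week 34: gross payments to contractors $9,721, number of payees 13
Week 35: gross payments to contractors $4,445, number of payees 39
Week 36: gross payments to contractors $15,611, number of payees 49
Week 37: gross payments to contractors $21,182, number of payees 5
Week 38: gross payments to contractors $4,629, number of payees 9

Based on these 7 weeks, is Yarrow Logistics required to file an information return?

Total gross payments to contractors: $10,664 + $12,770 + $9,721 + $4,445 + $15,611 + $21,182 + $4,629 = $79,022 (≤ $86,000).
Total number of payees: 40 + 13 + 13 + 39 + 49 + 5 + 9 = 168 (≤ 170).
The test is 'or': neither threshold is exceeded.

No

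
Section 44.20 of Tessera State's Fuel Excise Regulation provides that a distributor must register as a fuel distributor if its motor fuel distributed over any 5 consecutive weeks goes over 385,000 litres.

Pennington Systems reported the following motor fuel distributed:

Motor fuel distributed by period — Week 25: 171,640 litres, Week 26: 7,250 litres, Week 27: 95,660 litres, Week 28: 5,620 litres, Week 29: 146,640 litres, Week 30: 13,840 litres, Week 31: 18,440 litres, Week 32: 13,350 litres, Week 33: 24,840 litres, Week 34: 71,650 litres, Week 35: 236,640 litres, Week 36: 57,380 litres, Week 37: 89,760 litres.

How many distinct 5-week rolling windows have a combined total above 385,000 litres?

3

Week 25–Week 29: 171,640 litres + 7,250 litres + 95,660 litres + 5,620 litres + 146,640 litres = 426,810 litres (over)
Week 26–Week 30: 7,250 litres + 95,660 litres + 5,620 litres + 146,640 litres + 13,840 litres = 269,010 litres (under)
Week 27–Week 31: 95,660 litres + 5,620 litres + 146,640 litres + 13,840 litres + 18,440 litres = 280,200 litres (under)
Week 28–Week 32: 5,620 litres + 146,640 litres + 13,840 litres + 18,440 litres + 13,350 litres = 197,890 litres (under)
Week 29–Week 33: 146,640 litres + 13,840 litres + 18,440 litres + 13,350 litres + 24,840 litres = 217,110 litres (under)
Week 30–Week 34: 13,840 litres + 18,440 litres + 13,350 litres + 24,840 litres + 71,650 litres = 142,120 litres (under)
Week 31–Week 35: 18,440 litres + 13,350 litres + 24,840 litres + 71,650 litres + 236,640 litres = 364,920 litres (under)
Week 32–Week 36: 13,350 litres + 24,840 litres + 71,650 litres + 236,640 litres + 57,380 litres = 403,860 litres (over)
Week 33–Week 37: 24,840 litres + 71,650 litres + 236,640 litres + 57,380 litres + 89,760 litres = 480,270 litres (over)
3 windows exceed the threshold.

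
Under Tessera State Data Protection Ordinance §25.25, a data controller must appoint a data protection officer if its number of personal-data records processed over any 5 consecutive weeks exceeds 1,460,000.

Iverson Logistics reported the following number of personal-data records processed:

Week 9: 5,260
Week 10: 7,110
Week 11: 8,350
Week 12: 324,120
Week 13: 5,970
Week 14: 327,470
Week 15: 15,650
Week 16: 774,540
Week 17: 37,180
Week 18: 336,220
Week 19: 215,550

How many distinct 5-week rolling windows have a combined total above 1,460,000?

Week 9–Week 13: 5,260 + 7,110 + 8,350 + 324,120 + 5,970 = 350,810 (under)
Week 10–Week 14: 7,110 + 8,350 + 324,120 + 5,970 + 327,470 = 673,020 (under)
Week 11–Week 15: 8,350 + 324,120 + 5,970 + 327,470 + 15,650 = 681,560 (under)
Week 12–Week 16: 324,120 + 5,970 + 327,470 + 15,650 + 774,540 = 1,447,750 (under)
Week 13–Week 17: 5,970 + 327,470 + 15,650 + 774,540 + 37,180 = 1,160,810 (under)
Week 14–Week 18: 327,470 + 15,650 + 774,540 + 37,180 + 336,220 = 1,491,060 (over)
Week 15–Week 19: 15,650 + 774,540 + 37,180 + 336,220 + 215,550 = 1,379,140 (under)
1 window exceeds the threshold.

1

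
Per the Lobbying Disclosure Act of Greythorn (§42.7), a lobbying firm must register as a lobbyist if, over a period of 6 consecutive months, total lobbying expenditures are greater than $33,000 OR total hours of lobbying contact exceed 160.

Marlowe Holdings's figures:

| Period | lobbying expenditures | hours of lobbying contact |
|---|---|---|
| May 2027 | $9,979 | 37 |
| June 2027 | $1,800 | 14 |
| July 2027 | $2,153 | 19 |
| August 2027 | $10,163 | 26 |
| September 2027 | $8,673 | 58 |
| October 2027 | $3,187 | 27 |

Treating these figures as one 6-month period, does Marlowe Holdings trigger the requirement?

Total lobbying expenditures: $9,979 + $1,800 + $2,153 + $10,163 + $8,673 + $3,187 = $35,955 (> $33,000).
Total hours of lobbying contact: 37 + 14 + 19 + 26 + 58 + 27 = 181 (> 160).
The test is 'or': at least one threshold is exceeded.

Yes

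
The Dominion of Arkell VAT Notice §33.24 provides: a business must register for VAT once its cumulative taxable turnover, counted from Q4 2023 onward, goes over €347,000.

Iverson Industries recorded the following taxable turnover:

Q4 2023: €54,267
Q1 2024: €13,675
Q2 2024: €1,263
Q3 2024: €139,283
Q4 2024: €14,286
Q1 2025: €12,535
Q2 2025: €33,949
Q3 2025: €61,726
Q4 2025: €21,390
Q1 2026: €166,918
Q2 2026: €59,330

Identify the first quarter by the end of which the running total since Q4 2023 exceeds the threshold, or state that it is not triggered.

Through Q4 2023: €54,267
Through Q1 2024: €67,942
Through Q2 2024: €69,205
Through Q3 2024: €208,488
Through Q4 2024: €222,774
Through Q1 2025: €235,309
Through Q2 2025: €269,258
Through Q3 2025: €330,984
Through Q4 2025: €352,374 ← exceeds threshold

Q4 2025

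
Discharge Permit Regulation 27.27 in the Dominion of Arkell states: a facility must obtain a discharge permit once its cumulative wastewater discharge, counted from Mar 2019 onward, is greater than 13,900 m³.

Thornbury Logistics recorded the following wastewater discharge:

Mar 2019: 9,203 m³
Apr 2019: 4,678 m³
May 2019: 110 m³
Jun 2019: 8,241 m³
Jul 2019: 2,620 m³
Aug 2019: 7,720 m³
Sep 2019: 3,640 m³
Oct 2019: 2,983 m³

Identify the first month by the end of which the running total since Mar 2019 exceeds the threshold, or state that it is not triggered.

May 2019

Through Mar 2019: 9,203 m³
Through Apr 2019: 13,881 m³
Through May 2019: 13,991 m³ ← exceeds threshold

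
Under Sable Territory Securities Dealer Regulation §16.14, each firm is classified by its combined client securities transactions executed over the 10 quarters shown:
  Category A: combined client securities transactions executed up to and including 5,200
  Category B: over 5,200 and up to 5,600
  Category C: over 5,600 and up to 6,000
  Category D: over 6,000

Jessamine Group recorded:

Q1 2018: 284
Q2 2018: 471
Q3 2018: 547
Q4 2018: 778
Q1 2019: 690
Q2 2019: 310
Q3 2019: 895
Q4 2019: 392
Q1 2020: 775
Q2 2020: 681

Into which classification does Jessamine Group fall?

Combined client securities transactions executed: 284 + 471 + 547 + 778 + 690 + 310 + 895 + 392 + 775 + 681 = 5,823.
5,600 < 5,823 ≤ 6,000, so Category C applies.

Category C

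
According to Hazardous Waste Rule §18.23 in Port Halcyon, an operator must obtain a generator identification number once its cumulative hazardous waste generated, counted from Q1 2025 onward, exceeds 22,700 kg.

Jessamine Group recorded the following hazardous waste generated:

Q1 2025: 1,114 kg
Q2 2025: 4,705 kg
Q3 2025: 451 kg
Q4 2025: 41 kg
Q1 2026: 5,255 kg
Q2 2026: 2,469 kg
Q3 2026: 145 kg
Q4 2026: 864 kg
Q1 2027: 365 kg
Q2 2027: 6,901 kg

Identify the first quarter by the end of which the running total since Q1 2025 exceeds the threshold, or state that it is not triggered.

Through Q1 2025: 1,114 kg
Through Q2 2025: 5,819 kg
Through Q3 2025: 6,270 kg
Through Q4 2025: 6,311 kg
Through Q1 2026: 11,566 kg
Through Q2 2026: 14,035 kg
Through Q3 2026: 14,180 kg
Through Q4 2026: 15,044 kg
Through Q1 2027: 15,409 kg
Through Q2 2027: 22,310 kg
Final cumulative total 22,310 kg ≤ 22,700 kg; the threshold is never exceeded.

Not triggered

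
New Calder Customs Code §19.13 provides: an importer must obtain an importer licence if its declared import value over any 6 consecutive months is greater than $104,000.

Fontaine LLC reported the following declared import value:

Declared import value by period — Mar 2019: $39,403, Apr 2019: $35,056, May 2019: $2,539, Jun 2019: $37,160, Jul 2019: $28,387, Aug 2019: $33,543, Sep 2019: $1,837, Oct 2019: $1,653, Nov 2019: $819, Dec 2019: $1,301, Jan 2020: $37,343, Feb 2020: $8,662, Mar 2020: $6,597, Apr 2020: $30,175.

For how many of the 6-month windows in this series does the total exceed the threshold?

3

Mar 2019–Aug 2019: $39,403 + $35,056 + $2,539 + $37,160 + $28,387 + $33,543 = $176,088 (over)
Apr 2019–Sep 2019: $35,056 + $2,539 + $37,160 + $28,387 + $33,543 + $1,837 = $138,522 (over)
May 2019–Oct 2019: $2,539 + $37,160 + $28,387 + $33,543 + $1,837 + $1,653 = $105,119 (over)
Jun 2019–Nov 2019: $37,160 + $28,387 + $33,543 + $1,837 + $1,653 + $819 = $103,399 (under)
Jul 2019–Dec 2019: $28,387 + $33,543 + $1,837 + $1,653 + $819 + $1,301 = $67,540 (under)
Aug 2019–Jan 2020: $33,543 + $1,837 + $1,653 + $819 + $1,301 + $37,343 = $76,496 (under)
Sep 2019–Feb 2020: $1,837 + $1,653 + $819 + $1,301 + $37,343 + $8,662 = $51,615 (under)
Oct 2019–Mar 2020: $1,653 + $819 + $1,301 + $37,343 + $8,662 + $6,597 = $56,375 (under)
Nov 2019–Apr 2020: $819 + $1,301 + $37,343 + $8,662 + $6,597 + $30,175 = $84,897 (under)
3 windows exceed the threshold.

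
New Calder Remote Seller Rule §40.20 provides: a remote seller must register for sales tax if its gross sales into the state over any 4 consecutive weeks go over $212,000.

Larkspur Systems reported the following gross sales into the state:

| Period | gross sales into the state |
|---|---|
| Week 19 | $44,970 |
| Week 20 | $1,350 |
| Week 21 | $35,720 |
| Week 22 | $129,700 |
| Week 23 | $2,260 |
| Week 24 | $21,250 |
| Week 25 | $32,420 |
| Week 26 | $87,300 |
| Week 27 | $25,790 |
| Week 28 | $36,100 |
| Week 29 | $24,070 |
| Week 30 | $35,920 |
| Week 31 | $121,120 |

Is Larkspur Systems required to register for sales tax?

Week 19–Week 22: $44,970 + $1,350 + $35,720 + $129,700 = $211,740 (under)
Week 20–Week 23: $1,350 + $35,720 + $129,700 + $2,260 = $169,030 (under)
Week 21–Week 24: $35,720 + $129,700 + $2,260 + $21,250 = $188,930 (under)
Week 22–Week 25: $129,700 + $2,260 + $21,250 + $32,420 = $185,630 (under)
Week 23–Week 26: $2,260 + $21,250 + $32,420 + $87,300 = $143,230 (under)
Week 24–Week 27: $21,250 + $32,420 + $87,300 + $25,790 = $166,760 (under)
Week 25–Week 28: $32,420 + $87,300 + $25,790 + $36,100 = $181,610 (under)
Week 26–Week 29: $87,300 + $25,790 + $36,100 + $24,070 = $173,260 (under)
Week 27–Week 30: $25,790 + $36,100 + $24,070 + $35,920 = $121,880 (under)
Week 28–Week 31: $36,100 + $24,070 + $35,920 + $121,120 = $217,210 (over)
At least one window exceeds $212,000.

Yes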